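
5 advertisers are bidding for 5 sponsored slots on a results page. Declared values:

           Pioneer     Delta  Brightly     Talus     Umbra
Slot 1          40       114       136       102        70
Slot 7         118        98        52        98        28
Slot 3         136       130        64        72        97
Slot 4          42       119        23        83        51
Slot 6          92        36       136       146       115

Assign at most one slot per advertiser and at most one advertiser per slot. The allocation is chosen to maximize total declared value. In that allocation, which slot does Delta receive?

Optimal: Pioneer→Slot 7 ($118), Delta→Slot 4 ($119), Brightly→Slot 1 ($136), Talus→Slot 6 ($146), Umbra→Slot 3 ($97) — total 118+119+136+146+97 = $616.
Row-greedy (each advertiser in turn takes its best remaining slot) gives $565, worse by 51.
Delta's own top slot is Slot 3 ($130), but forcing Delta→Slot 3 and reassigning the rest optimally gives only $582 — worse by 34.

Delta receives Slot 4.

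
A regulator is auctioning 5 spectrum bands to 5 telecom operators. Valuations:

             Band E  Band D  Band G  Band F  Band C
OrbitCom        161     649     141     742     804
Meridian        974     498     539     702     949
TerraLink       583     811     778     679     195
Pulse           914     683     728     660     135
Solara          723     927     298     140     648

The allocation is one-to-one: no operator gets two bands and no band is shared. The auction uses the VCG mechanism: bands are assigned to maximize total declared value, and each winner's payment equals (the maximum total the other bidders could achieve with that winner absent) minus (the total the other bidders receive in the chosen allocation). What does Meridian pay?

Meridian pays $62M.

Efficient allocation: OrbitCom→Band F ($742M), Meridian→Band C ($949M), TerraLink→Band G ($778M), Pulse→Band E ($914M), Solara→Band D ($927M); total welfare W = $4310M.
Meridian receives Band C at value $949M, so the others get W − 949 = $3361M.
Without Meridian: best allocation of the remaining 4 bidders over all 5 bands is OrbitCom→Band C ($804M), TerraLink→Band G ($778M), Pulse→Band E ($914M), Solara→Band D ($927M), total $3423M.
VCG payment = (others' best without Meridian) − (others' welfare with Meridian) = 3423 − 3361 = $62M.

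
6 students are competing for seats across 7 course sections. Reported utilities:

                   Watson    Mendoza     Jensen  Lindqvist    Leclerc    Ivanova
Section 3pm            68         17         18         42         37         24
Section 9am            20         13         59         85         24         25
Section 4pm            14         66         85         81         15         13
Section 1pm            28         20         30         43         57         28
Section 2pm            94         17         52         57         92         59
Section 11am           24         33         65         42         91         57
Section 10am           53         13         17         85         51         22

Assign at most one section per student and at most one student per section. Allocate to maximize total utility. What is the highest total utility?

Maximum total: 428 points

Optimal: Watson→Section 3pm (68 points), Mendoza→Section 4pm (66 points), Jensen→Section 9am (59 points), Lindqvist→Section 10am (85 points), Leclerc→Section 11am (91 points), Ivanova→Section 2pm (59 points) — total 68+66+59+85+91+59 = 428 points.
Row-greedy (each student in turn takes its best remaining section) gives 391 points, worse by 37.
Next-best assignment: Watson→Section 3pm, Mendoza→Section 4pm, Jensen→Section 9am, Lindqvist→Section 10am, Leclerc→Section 2pm, Ivanova→Section 11am = 427 points.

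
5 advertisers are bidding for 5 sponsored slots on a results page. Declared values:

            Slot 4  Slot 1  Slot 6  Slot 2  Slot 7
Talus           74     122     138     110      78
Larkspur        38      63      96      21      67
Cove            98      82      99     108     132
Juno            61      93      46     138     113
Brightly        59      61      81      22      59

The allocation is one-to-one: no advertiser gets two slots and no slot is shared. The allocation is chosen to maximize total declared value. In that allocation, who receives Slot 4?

This is the linear assignment problem.
Optimal: Talus→Slot 1 ($122), Larkspur→Slot 6 ($96), Cove→Slot 7 ($132), Juno→Slot 2 ($138), Brightly→Slot 4 ($59) — total 122+96+132+138+59 = $547.
Row-greedy (each advertiser in turn takes its best remaining slot) gives $465, worse by 82.
Next-best assignment: Talus→Slot 6, Larkspur→Slot 1, Cove→Slot 7, Juno→Slot 2, Brightly→Slot 4 = $530.
Brightly's own top slot is Slot 6 ($81), but forcing Brightly→Slot 6 and reassigning the rest optimally gives only $511 — worse by 36.

Brightly receives Slot 4.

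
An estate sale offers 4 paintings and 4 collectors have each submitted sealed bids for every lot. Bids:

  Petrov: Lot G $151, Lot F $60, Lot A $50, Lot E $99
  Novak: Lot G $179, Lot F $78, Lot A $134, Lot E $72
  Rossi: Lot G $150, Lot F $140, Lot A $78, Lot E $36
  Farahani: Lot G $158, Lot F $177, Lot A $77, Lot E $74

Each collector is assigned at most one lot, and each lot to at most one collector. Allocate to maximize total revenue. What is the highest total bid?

Optimal: Petrov→Lot E ($99), Novak→Lot A ($134), Rossi→Lot G ($150), Farahani→Lot F ($177) — total 99+134+150+177 = $560.
Max-entry greedy (repeatedly take the single best remaining cell) gives $533, worse by 27.
Swapping Novak↔Petrov (Novak→Lot E $72, Petrov→Lot A $50) loses 111.
Checked against all permutations: $560 is optimal.

Maximum total: $560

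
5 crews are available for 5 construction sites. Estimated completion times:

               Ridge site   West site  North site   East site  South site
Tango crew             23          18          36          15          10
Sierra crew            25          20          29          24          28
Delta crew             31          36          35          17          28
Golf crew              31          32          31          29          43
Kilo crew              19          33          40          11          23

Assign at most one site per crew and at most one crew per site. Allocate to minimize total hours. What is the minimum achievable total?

Optimal: Tango crew→South site (10 hours), Sierra crew→West site (20 hours), Delta crew→East site (17 hours), Golf crew→North site (31 hours), Kilo crew→Ridge site (19 hours) — total 10+20+17+31+19 = 97 hours.
No other one-to-one assignment undercuts 97 hours.

Minimum total: 97 hours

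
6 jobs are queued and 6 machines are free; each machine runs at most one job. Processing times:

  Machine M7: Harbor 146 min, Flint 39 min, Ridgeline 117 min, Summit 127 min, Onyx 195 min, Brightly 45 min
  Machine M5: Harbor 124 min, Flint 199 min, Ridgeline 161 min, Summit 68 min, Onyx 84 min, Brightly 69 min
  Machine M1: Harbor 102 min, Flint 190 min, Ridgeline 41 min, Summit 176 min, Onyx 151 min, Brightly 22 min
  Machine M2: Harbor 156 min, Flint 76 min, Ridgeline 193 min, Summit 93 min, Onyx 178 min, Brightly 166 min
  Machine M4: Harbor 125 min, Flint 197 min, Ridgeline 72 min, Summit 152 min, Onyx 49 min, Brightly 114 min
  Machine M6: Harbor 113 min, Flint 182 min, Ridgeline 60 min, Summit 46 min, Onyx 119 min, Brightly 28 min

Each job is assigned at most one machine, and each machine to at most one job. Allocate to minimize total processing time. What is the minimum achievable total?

Optimal: Harbor→Machine M5 (124 min), Flint→Machine M7 (39 min), Ridgeline→Machine M1 (41 min), Summit→Machine M2 (93 min), Onyx→Machine M4 (49 min), Brightly→Machine M6 (28 min) — total 124+39+41+93+49+28 = 374 min.
Row-greedy (each job in turn takes its cheapest remaining machine) gives 484 min, worse by 110.

Minimum total: 374 min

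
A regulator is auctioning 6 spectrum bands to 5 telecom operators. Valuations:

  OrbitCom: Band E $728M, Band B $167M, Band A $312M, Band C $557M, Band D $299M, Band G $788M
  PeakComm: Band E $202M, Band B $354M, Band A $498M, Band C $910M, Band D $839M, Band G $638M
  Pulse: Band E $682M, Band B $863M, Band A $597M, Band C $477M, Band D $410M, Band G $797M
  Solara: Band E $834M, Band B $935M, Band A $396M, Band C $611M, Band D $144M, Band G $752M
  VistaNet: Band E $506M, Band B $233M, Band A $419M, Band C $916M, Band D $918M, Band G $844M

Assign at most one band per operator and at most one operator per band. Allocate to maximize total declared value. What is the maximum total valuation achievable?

Max total: $4313M

Optimal: OrbitCom→Band G ($788M), PeakComm→Band C ($910M), Pulse→Band B ($863M), Solara→Band E ($834M), VistaNet→Band D ($918M) — total 788+910+863+834+918 = $4313M.
Max-entry greedy (repeatedly take the single best remaining cell) gives $4288M, worse by 25.
Next-best assignment: OrbitCom→Band E, PeakComm→Band C, Pulse→Band G, Solara→Band B, VistaNet→Band D = $4288M.
Checked against all permutations: $4313M is optimal.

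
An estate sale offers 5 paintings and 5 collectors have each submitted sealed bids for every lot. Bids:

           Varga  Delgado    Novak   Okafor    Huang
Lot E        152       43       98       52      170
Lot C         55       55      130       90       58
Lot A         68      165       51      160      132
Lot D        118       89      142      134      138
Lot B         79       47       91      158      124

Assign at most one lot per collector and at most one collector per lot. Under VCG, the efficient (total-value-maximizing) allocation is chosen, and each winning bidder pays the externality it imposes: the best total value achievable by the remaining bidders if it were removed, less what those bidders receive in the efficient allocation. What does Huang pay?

Efficient allocation: Varga→Lot E ($152), Delgado→Lot A ($165), Novak→Lot C ($130), Okafor→Lot B ($158), Huang→Lot D ($138); total welfare W = $743.
Huang receives Lot D at value $138, so the others get W − 138 = $605.
Without Huang: best allocation of the remaining 4 bidders over all 5 lots is Varga→Lot E ($152), Delgado→Lot A ($165), Novak→Lot D ($142), Okafor→Lot B ($158), total $617.
VCG payment = (others' best without Huang) − (others' welfare with Huang) = 617 − 605 = $12.

Huang pays $12.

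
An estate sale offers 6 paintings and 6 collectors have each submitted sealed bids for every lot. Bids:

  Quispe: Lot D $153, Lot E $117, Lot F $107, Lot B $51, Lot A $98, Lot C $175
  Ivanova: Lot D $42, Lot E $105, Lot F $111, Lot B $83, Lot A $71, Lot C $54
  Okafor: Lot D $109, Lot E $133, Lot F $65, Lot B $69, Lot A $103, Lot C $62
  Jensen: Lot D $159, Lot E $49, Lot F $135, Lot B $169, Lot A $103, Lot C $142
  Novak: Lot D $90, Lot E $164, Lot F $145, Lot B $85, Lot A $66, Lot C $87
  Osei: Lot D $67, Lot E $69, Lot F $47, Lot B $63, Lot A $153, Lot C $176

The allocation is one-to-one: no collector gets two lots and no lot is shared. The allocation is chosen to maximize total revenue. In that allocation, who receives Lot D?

This is the linear assignment problem.
Optimal: Quispe→Lot C ($175), Ivanova→Lot F ($111), Okafor→Lot D ($109), Jensen→Lot B ($169), Novak→Lot E ($164), Osei→Lot A ($153) — total 175+111+109+169+164+153 = $881.
Row-greedy (each collector in turn takes its best remaining lot) gives $831, worse by 50.
Next-best assignment: Quispe→Lot D, Ivanova→Lot F, Okafor→Lot A, Jensen→Lot B, Novak→Lot E, Osei→Lot C = $876.
Swapping Ivanova↔Jensen (Ivanova→Lot B $83, Jensen→Lot F $135) loses 62.
Checked against all permutations: $881 is optimal.
Okafor's own top lot is Lot E ($133), but forcing Okafor→Lot E and reassigning the rest optimally gives only $848 — worse by 33.

Okafor receives Lot D.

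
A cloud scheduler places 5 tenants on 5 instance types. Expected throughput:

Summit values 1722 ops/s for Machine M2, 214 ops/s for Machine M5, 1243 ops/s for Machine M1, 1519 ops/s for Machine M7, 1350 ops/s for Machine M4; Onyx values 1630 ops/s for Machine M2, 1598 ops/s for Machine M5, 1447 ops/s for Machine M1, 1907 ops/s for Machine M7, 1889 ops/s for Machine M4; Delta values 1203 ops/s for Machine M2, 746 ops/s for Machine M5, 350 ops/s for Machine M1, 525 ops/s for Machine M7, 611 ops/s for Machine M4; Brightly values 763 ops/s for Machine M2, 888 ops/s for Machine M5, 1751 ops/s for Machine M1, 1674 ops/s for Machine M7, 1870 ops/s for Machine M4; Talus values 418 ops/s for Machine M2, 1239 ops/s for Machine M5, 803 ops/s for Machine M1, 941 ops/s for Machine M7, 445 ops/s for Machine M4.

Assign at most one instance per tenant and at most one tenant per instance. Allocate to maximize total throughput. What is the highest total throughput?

Max total: 7601 ops/s

Optimal: Summit→Machine M7 (1519 ops/s), Onyx→Machine M4 (1889 ops/s), Delta→Machine M2 (1203 ops/s), Brightly→Machine M1 (1751 ops/s), Talus→Machine M5 (1239 ops/s) — total 1519+1889+1203+1751+1239 = 7601 ops/s.
Column-greedy (each instance in turn goes to its best remaining tenant) gives 6623 ops/s, worse by 978.
Next-best assignment: Summit→Machine M1, Onyx→Machine M7, Delta→Machine M2, Brightly→Machine M4, Talus→Machine M5 = 7462 ops/s.
Swapping Delta↔Brightly (Delta→Machine M1 350 ops/s, Brightly→Machine M2 763 ops/s) loses 1841.
Every other assignment is strictly worse.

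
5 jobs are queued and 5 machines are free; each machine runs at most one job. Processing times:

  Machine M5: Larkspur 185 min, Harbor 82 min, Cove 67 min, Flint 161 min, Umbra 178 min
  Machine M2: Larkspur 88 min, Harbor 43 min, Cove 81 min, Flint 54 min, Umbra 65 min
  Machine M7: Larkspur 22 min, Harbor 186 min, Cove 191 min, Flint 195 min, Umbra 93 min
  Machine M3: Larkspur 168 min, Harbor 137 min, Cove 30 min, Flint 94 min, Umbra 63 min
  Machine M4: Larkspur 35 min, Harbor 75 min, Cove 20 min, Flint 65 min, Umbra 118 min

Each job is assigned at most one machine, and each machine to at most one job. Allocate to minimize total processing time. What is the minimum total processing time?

Minimum total: 241 min

Optimal: Larkspur→Machine M7 (22 min), Harbor→Machine M5 (82 min), Cove→Machine M4 (20 min), Flint→Machine M2 (54 min), Umbra→Machine M3 (63 min) — total 22+82+20+54+63 = 241 min.
Row-greedy (each job in turn takes its cheapest remaining machine) gives 357 min, worse by 116.
Next-best assignment: Larkspur→Machine M7, Harbor→Machine M2, Cove→Machine M5, Flint→Machine M4, Umbra→Machine M3 = 260 min.
Swapping Cove↔Larkspur (Cove→Machine M7 191 min, Larkspur→Machine M4 35 min) adds 184.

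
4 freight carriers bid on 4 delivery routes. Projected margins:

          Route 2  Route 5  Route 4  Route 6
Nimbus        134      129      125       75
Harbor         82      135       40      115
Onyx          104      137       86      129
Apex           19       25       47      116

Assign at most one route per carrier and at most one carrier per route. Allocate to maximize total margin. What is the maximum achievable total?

Maximum total: $480k

This is the linear assignment problem.
Optimal: Nimbus→Route 4 ($125k), Harbor→Route 5 ($135k), Onyx→Route 2 ($104k), Apex→Route 6 ($116k) — total 125+135+104+116 = $480k.
Row-greedy (each carrier in turn takes its best remaining route) gives $445k, worse by 35.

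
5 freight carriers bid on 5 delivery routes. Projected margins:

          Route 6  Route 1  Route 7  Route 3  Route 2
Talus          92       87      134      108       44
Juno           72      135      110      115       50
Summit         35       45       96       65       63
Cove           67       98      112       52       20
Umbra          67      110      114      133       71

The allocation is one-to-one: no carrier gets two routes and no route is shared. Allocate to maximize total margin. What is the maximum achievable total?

This is a one-to-one assignment (maximum-weight bipartite matching).
Optimal: Talus→Route 6 ($92k), Juno→Route 1 ($135k), Summit→Route 2 ($63k), Cove→Route 7 ($112k), Umbra→Route 3 ($133k) — total 92+135+63+112+133 = $535k.
Column-greedy (each route in turn goes to its best remaining carrier) gives $426k, worse by 109.

Maximum total: $535k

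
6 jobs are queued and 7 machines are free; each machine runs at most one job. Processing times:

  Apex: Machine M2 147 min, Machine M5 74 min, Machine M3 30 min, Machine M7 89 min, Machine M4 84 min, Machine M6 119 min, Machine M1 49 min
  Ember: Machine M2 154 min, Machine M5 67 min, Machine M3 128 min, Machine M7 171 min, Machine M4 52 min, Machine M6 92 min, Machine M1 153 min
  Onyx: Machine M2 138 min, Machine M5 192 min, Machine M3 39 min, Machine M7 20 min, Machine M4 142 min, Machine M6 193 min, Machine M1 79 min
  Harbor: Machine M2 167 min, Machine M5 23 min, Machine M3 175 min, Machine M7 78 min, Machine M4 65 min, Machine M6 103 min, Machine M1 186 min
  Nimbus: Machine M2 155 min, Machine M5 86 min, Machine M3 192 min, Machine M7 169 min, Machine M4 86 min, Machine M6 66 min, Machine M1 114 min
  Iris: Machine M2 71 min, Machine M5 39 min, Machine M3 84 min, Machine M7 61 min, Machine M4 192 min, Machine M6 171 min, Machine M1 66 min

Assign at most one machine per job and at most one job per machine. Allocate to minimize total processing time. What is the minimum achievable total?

Optimal: Apex→Machine M3 (30 min), Ember→Machine M4 (52 min), Onyx→Machine M7 (20 min), Harbor→Machine M5 (23 min), Nimbus→Machine M6 (66 min), Iris→Machine M1 (66 min) — total 30+52+20+23+66+66 = 257 min.
Column-greedy (each machine in turn goes to its cheapest remaining job) gives 262 min, worse by 5.
Next-best assignment: Apex→Machine M3, Ember→Machine M4, Onyx→Machine M7, Harbor→Machine M5, Nimbus→Machine M6, Iris→Machine M2 = 262 min.
No other one-to-one assignment undercuts 257 min.

Minimum total: 257 min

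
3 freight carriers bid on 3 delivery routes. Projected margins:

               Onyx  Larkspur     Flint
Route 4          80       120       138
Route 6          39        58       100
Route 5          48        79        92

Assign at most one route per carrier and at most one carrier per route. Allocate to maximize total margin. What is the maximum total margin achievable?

This is the linear assignment problem.
Optimal: Onyx→Route 5 ($48k), Larkspur→Route 4 ($120k), Flint→Route 6 ($100k) — total 48+120+100 = $268k.
Max-entry greedy (repeatedly take the single best remaining cell) gives $256k, worse by 12.
Next-best assignment: Onyx→Route 4, Larkspur→Route 5, Flint→Route 6 = $259k.
No other one-to-one assignment exceeds $268k.

Maximum total: $268k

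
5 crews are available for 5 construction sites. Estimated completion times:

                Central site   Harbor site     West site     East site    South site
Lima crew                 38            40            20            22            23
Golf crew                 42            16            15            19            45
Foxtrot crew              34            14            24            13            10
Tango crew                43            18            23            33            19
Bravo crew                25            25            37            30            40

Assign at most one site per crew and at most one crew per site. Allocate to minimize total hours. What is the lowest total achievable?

Minimum total: 90 hours

Treat this as an assignment problem: match each crew to one site.
Optimal: Lima crew→East site (22 hours), Golf crew→West site (15 hours), Foxtrot crew→South site (10 hours), Tango crew→Harbor site (18 hours), Bravo crew→Central site (25 hours) — total 22+15+10+18+25 = 90 hours.
Row-greedy (each crew in turn takes its cheapest remaining site) gives 104 hours, worse by 14.
Next-best assignment: Lima crew→West site, Golf crew→East site, Foxtrot crew→South site, Tango crew→Harbor site, Bravo crew→Central site = 92 hours.
Checked against all permutations: 90 hours is optimal.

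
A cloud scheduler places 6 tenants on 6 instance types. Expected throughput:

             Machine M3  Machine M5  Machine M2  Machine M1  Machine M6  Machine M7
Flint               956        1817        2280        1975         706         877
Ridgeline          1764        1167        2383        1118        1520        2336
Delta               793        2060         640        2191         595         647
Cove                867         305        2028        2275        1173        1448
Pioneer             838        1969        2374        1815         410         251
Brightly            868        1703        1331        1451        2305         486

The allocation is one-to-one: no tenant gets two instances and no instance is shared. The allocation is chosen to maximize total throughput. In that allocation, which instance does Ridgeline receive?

Ridgeline receives Machine M7.

Optimal: Flint→Machine M3 (956 ops/s), Ridgeline→Machine M7 (2336 ops/s), Delta→Machine M5 (2060 ops/s), Cove→Machine M1 (2275 ops/s), Pioneer→Machine M2 (2374 ops/s), Brightly→Machine M6 (2305 ops/s) — total 956+2336+2060+2275+2374+2305 = 12306 ops/s.
No other one-to-one assignment exceeds 12306 ops/s.
Ridgeline's own top instance is Machine M2 (2383 ops/s), but forcing Ridgeline→Machine M2 and reassigning the rest optimally gives only 11252 ops/s — worse by 1054.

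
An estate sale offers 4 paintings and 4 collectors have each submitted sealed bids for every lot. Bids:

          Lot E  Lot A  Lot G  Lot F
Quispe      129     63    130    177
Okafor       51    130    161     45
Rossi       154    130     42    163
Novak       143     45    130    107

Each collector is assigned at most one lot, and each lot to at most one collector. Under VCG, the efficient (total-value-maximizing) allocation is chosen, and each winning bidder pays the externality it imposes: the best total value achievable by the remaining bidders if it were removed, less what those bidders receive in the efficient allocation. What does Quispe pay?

Quispe pays $33.

Efficient allocation: Quispe→Lot F ($177), Okafor→Lot G ($161), Rossi→Lot A ($130), Novak→Lot E ($143); total welfare W = $611.
Quispe receives Lot F at value $177, so the others get W − 177 = $434.
Without Quispe: best allocation of the remaining 3 bidders over all 4 lots is Okafor→Lot G ($161), Rossi→Lot F ($163), Novak→Lot E ($143), total $467.
VCG payment = (others' best without Quispe) − (others' welfare with Quispe) = 467 − 434 = $33.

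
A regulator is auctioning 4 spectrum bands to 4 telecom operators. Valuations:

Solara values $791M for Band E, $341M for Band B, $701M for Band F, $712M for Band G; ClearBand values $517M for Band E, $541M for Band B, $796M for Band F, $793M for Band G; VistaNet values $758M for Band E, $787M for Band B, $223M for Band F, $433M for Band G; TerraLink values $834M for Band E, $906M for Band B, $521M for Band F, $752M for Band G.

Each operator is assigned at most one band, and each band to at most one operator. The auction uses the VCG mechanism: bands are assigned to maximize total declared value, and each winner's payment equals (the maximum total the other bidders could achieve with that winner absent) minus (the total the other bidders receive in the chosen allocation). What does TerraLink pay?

TerraLink pays $108M.

Efficient allocation: Solara→Band G ($712M), ClearBand→Band F ($796M), VistaNet→Band E ($758M), TerraLink→Band B ($906M); total welfare W = $3172M.
TerraLink receives Band B at value $906M, so the others get W − 906 = $2266M.
Without TerraLink: best allocation of the remaining 3 bidders over all 4 bands is Solara→Band E ($791M), ClearBand→Band F ($796M), VistaNet→Band B ($787M), total $2374M.
VCG payment = (others' best without TerraLink) − (others' welfare with TerraLink) = 2374 − 2266 = $108M.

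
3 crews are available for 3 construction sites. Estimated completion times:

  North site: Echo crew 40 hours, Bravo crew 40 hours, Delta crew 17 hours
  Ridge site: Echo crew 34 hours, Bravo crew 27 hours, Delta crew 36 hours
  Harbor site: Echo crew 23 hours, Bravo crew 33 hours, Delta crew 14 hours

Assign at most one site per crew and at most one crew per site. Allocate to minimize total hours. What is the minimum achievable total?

Min total: 67 hours

Treat this as an assignment problem: match each crew to one site.
Optimal: Echo crew→Harbor site (23 hours), Bravo crew→Ridge site (27 hours), Delta crew→North site (17 hours) — total 23+27+17 = 67 hours.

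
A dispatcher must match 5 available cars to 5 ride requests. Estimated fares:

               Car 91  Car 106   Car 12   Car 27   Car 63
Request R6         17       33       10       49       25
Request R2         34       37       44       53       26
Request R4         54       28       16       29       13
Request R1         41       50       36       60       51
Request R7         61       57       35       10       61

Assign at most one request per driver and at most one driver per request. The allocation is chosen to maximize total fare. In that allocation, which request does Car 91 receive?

Car 91 receives Request R4.

Optimal: Car 91→Request R4 ($54), Car 106→Request R1 ($50), Car 12→Request R2 ($44), Car 27→Request R6 ($49), Car 63→Request R7 ($61) — total 54+50+44+49+61 = $258.
Column-greedy (each request in turn goes to its best remaining driver) gives $255, worse by 3.
Swapping Car 27↔Car 91 (Car 27→Request R4 $29, Car 91→Request R6 $17) loses 57.
Car 91's own top request is Request R7 ($61), but forcing Car 91→Request R7 and reassigning the rest optimally gives only $233 — worse by 25.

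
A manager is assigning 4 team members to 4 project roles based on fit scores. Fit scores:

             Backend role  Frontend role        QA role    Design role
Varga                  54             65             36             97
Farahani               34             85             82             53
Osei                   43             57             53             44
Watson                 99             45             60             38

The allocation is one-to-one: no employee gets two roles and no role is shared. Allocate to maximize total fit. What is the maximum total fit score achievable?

Maximum total: 335 pts

This is a one-to-one assignment (maximum-weight bipartite matching).
Optimal: Varga→Design role (97 pts), Farahani→QA role (82 pts), Osei→Frontend role (57 pts), Watson→Backend role (99 pts) — total 97+82+57+99 = 335 pts.
Row-greedy (each employee in turn takes its best remaining role) gives 334 pts, worse by 1.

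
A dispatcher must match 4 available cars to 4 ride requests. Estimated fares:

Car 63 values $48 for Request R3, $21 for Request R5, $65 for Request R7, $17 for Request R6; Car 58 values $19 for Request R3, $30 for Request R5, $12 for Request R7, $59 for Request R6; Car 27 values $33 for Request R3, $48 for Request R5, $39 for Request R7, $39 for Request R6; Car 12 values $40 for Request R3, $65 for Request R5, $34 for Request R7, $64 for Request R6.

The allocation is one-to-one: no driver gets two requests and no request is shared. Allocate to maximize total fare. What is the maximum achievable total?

Maximum total: $222

Optimal: Car 63→Request R7 ($65), Car 58→Request R6 ($59), Car 27→Request R3 ($33), Car 12→Request R5 ($65) — total 65+59+33+65 = $222.
Row-greedy (each driver in turn takes its best remaining request) gives $212, worse by 10.
Next-best assignment: Car 63→Request R7, Car 58→Request R6, Car 27→Request R5, Car 12→Request R3 = $212.
Checked against all permutations: $222 is optimal.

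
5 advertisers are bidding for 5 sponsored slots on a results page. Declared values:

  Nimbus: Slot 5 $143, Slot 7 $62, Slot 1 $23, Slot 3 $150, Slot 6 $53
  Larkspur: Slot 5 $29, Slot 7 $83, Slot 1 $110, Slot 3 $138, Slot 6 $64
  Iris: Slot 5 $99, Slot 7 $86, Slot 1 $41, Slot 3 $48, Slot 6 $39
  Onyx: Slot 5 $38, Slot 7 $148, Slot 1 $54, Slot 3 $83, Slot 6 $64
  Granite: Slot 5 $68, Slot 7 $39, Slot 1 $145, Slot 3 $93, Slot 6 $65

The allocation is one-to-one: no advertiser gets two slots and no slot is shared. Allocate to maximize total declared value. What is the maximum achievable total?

Maximum total: $613

Optimal: Nimbus→Slot 5 ($143), Larkspur→Slot 3 ($138), Iris→Slot 6 ($39), Onyx→Slot 7 ($148), Granite→Slot 1 ($145) — total 143+138+39+148+145 = $613.
Next-best assignment: Nimbus→Slot 3, Larkspur→Slot 6, Iris→Slot 5, Onyx→Slot 7, Granite→Slot 1 = $606.
Every other assignment is strictly worse.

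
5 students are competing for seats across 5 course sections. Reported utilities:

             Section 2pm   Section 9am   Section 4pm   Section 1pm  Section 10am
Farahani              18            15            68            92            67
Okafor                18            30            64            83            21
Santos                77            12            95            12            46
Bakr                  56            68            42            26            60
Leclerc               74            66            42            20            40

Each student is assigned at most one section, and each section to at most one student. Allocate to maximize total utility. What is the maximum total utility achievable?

This is a one-to-one assignment (maximum-weight bipartite matching).
Optimal: Farahani→Section 10am (67 points), Okafor→Section 1pm (83 points), Santos→Section 4pm (95 points), Bakr→Section 9am (68 points), Leclerc→Section 2pm (74 points) — total 67+83+95+68+74 = 387 points.
Row-greedy (each student in turn takes its best remaining section) gives 341 points, worse by 46.

Max total: 387 points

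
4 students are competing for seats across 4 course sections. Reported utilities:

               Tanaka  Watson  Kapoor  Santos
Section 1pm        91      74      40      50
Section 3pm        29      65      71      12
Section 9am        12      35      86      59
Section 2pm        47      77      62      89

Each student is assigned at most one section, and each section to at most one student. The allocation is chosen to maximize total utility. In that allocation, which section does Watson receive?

Watson receives Section 3pm.

Optimal: Tanaka→Section 1pm (91 points), Watson→Section 3pm (65 points), Kapoor→Section 9am (86 points), Santos→Section 2pm (89 points) — total 91+65+86+89 = 331 points.
Column-greedy (each section in turn goes to its best remaining student) gives 298 points, worse by 33.
Next-best assignment: Tanaka→Section 1pm, Watson→Section 2pm, Kapoor→Section 3pm, Santos→Section 9am = 298 points.
Every other assignment is strictly worse.
Watson's own top section is Section 2pm (77 points), but forcing Watson→Section 2pm and reassigning the rest optimally gives only 298 points — worse by 33.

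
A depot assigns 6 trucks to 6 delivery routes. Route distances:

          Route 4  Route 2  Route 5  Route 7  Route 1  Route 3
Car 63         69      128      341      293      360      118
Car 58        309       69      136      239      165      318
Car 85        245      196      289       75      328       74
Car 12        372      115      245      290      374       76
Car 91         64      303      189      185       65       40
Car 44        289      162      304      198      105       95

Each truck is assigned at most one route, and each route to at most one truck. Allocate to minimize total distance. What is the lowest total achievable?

Minimum total: 540 km

Optimal: Car 63→Route 4 (69 km), Car 58→Route 5 (136 km), Car 85→Route 7 (75 km), Car 12→Route 2 (115 km), Car 91→Route 3 (40 km), Car 44→Route 1 (105 km) — total 69+136+75+115+40+105 = 540 km.
Min-entry greedy (repeatedly take the single cheapest remaining cell) gives 603 km, worse by 63.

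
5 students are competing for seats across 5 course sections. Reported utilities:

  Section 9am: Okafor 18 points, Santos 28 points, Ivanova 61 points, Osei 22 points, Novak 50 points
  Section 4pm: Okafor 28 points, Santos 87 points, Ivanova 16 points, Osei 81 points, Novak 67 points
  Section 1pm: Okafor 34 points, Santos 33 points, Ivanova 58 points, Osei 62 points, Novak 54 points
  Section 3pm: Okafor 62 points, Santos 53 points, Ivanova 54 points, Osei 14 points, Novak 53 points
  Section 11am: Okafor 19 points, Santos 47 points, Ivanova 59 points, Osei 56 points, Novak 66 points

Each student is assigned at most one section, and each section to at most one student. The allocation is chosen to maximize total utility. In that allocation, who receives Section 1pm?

Optimal: Okafor→Section 3pm (62 points), Santos→Section 4pm (87 points), Ivanova→Section 9am (61 points), Osei→Section 1pm (62 points), Novak→Section 11am (66 points) — total 62+87+61+62+66 = 338 points.
Next-best assignment: Okafor→Section 3pm, Santos→Section 4pm, Ivanova→Section 9am, Osei→Section 11am, Novak→Section 1pm = 320 points.
Osei's own top section is Section 4pm (81 points), but forcing Osei→Section 4pm and reassigning the rest optimally gives only 305 points — worse by 33.

Osei receives Section 1pm.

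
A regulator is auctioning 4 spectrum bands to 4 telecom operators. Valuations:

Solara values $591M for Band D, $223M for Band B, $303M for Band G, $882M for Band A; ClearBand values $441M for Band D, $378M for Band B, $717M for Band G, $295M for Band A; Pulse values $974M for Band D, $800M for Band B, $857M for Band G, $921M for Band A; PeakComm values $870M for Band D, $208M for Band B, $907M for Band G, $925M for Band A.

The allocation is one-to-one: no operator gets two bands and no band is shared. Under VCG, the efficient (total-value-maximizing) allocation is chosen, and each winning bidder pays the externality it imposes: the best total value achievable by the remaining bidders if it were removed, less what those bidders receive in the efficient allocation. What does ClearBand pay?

ClearBand pays $211M.

Efficient allocation: Solara→Band A ($882M), ClearBand→Band G ($717M), Pulse→Band B ($800M), PeakComm→Band D ($870M); total welfare W = $3269M.
ClearBand receives Band G at value $717M, so the others get W − 717 = $2552M.
Without ClearBand: best allocation of the remaining 3 bidders over all 4 bands is Solara→Band A ($882M), Pulse→Band D ($974M), PeakComm→Band G ($907M), total $2763M.
VCG payment = (others' best without ClearBand) − (others' welfare with ClearBand) = 2763 − 2552 = $211M.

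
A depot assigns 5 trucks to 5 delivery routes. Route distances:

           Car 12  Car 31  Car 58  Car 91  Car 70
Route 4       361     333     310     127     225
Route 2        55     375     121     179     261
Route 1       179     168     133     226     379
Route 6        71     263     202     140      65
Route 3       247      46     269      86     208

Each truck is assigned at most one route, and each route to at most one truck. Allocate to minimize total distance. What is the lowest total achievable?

Optimal: Car 12→Route 2 (55 km), Car 31→Route 3 (46 km), Car 58→Route 1 (133 km), Car 91→Route 4 (127 km), Car 70→Route 6 (65 km) — total 55+46+133+127+65 = 426 km.
Next-best assignment: Car 12→Route 1, Car 31→Route 3, Car 58→Route 2, Car 91→Route 4, Car 70→Route 6 = 538 km.
Swapping Car 58↔Car 91 (Car 58→Route 4 310 km, Car 91→Route 1 226 km) adds 276.

Min total: 426 km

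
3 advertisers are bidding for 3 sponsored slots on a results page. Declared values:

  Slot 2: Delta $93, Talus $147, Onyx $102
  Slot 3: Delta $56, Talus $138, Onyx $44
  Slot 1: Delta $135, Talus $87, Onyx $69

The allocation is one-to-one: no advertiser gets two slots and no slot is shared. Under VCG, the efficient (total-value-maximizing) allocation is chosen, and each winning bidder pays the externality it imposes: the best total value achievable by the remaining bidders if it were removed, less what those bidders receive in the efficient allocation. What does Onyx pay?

Onyx pays $9.

Efficient allocation: Delta→Slot 1 ($135), Talus→Slot 3 ($138), Onyx→Slot 2 ($102); total welfare W = $375.
Onyx receives Slot 2 at value $102, so the others get W − 102 = $273.
Without Onyx: best allocation of the remaining 2 bidders over all 3 slots is Delta→Slot 1 ($135), Talus→Slot 2 ($147), total $282.
VCG payment = (others' best without Onyx) − (others' welfare with Onyx) = 282 − 273 = $9.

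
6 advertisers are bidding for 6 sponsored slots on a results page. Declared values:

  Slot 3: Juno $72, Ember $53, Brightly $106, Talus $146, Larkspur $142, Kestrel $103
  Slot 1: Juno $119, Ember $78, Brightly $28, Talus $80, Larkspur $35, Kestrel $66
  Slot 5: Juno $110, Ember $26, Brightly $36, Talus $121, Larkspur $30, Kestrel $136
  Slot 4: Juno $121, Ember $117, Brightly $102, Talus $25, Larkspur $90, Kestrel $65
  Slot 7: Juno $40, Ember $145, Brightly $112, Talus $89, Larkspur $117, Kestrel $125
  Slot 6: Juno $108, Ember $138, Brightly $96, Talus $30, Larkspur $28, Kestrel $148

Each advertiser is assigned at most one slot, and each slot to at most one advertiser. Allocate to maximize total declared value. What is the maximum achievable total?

Optimal: Juno→Slot 1 ($119), Ember→Slot 7 ($145), Brightly→Slot 4 ($102), Talus→Slot 5 ($121), Larkspur→Slot 3 ($142), Kestrel→Slot 6 ($148) — total 119+145+102+121+142+148 = $777.
Max-entry greedy (repeatedly take the single best remaining cell) gives $631, worse by 146.

Max total: $777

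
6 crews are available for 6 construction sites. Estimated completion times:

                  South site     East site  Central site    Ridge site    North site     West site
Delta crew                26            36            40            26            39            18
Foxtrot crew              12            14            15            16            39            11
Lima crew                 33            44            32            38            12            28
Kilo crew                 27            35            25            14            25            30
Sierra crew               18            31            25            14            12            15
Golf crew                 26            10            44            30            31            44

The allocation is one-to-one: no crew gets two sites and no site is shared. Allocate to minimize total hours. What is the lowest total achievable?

Min total: 87 hours

Optimal: Delta crew→West site (18 hours), Foxtrot crew→Central site (15 hours), Lima crew→North site (12 hours), Kilo crew→Ridge site (14 hours), Sierra crew→South site (18 hours), Golf crew→East site (10 hours) — total 18+15+12+14+18+10 = 87 hours.
Min-entry greedy (repeatedly take the single cheapest remaining cell) gives 105 hours, worse by 18.
Next-best assignment: Delta crew→West site, Foxtrot crew→South site, Lima crew→North site, Kilo crew→Central site, Sierra crew→Ridge site, Golf crew→East site = 91 hours.
Every other assignment is strictly worse.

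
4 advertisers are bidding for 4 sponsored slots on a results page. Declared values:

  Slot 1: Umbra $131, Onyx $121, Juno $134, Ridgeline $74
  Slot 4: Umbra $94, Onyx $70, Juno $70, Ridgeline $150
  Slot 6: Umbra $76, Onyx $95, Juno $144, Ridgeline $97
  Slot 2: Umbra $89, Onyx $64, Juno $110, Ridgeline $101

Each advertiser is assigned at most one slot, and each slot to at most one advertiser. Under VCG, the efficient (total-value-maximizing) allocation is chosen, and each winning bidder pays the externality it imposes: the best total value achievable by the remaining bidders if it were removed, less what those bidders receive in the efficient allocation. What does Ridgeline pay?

Ridgeline pays $5.

Efficient allocation: Umbra→Slot 2 ($89), Onyx→Slot 1 ($121), Juno→Slot 6 ($144), Ridgeline→Slot 4 ($150); total welfare W = $504.
Ridgeline receives Slot 4 at value $150, so the others get W − 150 = $354.
Without Ridgeline: best allocation of the remaining 3 bidders over all 4 slots is Umbra→Slot 4 ($94), Onyx→Slot 1 ($121), Juno→Slot 6 ($144), total $359.
VCG payment = (others' best without Ridgeline) − (others' welfare with Ridgeline) = 359 − 354 = $5.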